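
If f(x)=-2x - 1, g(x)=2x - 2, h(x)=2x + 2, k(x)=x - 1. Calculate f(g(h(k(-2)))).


k(-2) = -3
h(-3) = -4
g(-4) = -10
f(-10) = 19

19


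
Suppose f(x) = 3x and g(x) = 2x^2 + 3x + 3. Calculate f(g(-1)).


g(-1) = 2
f(2) = 6

6


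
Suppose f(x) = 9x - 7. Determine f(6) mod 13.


8


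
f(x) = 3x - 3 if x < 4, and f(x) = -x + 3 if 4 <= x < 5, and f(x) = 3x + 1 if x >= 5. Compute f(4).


4 satisfies 4 <= x < 5
f(4) = -1

-1


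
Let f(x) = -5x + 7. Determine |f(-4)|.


f(-4) = 27
|27| = 27

27


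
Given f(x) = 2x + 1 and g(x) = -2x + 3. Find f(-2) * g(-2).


f(-2) = -3
g(-2) = 7
Product = -21

-21


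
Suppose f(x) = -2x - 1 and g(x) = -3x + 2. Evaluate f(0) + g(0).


f(0) = -1
g(0) = 2
Sum = 1

1


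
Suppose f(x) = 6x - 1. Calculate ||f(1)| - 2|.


f(1) = 5
|5| = 5
|5 - 2| = 3

3


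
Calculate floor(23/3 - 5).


23/3 = 7.6667
7.6667 - 5 = 2.6667
floor(2.6667) = 2

2


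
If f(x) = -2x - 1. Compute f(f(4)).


f(4) = -9
f(-9) = 17

17


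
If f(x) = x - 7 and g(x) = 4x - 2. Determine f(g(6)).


15


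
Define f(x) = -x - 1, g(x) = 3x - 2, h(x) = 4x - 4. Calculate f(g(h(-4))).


h(-4) = -20
g(-20) = -62
f(-62) = 61

61


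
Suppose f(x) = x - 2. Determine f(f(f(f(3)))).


f(3) = 1
f(1) = -1
f(-1) = -3
f(-3) = -5

-5


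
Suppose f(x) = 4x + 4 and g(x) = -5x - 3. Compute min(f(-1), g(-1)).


f(-1) = 0
g(-1) = 2
min = 0

0


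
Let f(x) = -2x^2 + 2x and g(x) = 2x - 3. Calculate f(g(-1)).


-60


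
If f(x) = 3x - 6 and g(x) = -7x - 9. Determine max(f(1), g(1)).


f(1) = -3
g(1) = -16
max = -3

-3


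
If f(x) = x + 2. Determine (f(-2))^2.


f(-2) = 0
(0)^2 = 0

0


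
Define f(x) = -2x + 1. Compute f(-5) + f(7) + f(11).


f(-5) = 11
f(7) = -13
f(11) = -21
Sum = -23

-23


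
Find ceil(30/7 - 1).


4


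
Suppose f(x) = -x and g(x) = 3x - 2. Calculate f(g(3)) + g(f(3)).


f(g(3)) = -7
g(f(3)) = -11
Sum = -18

-18


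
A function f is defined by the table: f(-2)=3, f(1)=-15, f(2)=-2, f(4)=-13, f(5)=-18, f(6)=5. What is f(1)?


Reading from the table at x = 1

-15


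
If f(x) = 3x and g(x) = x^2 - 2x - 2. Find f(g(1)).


g(1) = -3
f(-3) = -9

-9


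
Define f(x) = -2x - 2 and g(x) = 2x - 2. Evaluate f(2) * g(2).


f(2) = -6
g(2) = 2
Product = -12

-12


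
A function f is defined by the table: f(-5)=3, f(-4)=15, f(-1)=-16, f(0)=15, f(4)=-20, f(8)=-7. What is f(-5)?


Reading from the table at x = -5

3


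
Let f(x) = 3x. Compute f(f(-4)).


-36


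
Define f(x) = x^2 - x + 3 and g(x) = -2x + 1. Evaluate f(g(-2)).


g(-2) = 5
f(5) = 1*(5)^2 - 1*(5) + 3 = 23

23


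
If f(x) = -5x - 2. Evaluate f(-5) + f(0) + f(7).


-16


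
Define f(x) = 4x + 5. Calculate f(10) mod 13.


6


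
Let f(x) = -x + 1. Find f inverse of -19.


Solve -x + 1 = -19
x = (-19 - 1) / (-1) = 20

20


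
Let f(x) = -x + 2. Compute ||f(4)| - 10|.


8


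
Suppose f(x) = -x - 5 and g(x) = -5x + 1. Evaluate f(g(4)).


14


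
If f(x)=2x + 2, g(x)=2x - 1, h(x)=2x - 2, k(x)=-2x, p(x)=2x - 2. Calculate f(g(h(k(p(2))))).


p(2) = 2
k(2) = -4
h(-4) = -10
g(-10) = -21
f(-21) = -40

-40


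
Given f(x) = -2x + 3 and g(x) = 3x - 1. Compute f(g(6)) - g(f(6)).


f(g(6)) = -31
g(f(6)) = -28
Difference = -3

-3


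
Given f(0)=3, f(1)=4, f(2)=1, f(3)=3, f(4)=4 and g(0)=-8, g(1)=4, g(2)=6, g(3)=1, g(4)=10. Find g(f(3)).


f(3) = 3
g(3) = 1

1


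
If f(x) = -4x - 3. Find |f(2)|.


f(2) = -11
|-11| = 11

11


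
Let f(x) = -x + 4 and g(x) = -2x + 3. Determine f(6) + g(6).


f(6) = -2
g(6) = -9
Sum = -11

-11


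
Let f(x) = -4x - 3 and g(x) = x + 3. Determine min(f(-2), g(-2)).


f(-2) = 5
g(-2) = 1
min = 1

1


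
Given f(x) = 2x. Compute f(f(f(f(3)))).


f(3) = 6
f(6) = 12
f(12) = 24
f(24) = 48

48


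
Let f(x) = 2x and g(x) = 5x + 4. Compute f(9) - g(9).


f(9) = 18
g(9) = 49
Difference = -31

-31


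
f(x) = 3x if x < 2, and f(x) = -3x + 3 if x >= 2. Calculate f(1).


1 satisfies x < 2
f(1) = 3

3


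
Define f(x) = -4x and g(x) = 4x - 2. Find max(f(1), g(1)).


f(1) = -4
g(1) = 2
max = 2

2


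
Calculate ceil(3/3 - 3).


-2


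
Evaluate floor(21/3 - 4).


21/3 = 7
7 - 4 = 3
floor(3) = 3

3


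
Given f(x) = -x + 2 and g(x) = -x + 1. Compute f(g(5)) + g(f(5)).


10


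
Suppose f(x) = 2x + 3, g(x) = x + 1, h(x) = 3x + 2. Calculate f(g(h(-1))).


h(-1) = -1
g(-1) = 0
f(0) = 3

3


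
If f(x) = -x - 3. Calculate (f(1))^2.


f(1) = -4
(-4)^2 = 16

16


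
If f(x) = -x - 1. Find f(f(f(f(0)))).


f(0) = -1
f(-1) = 0
f(0) = -1
f(-1) = 0

0


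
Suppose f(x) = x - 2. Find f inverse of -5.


Solve x - 2 = -5
x = (-5 + 2) / 1 = -3

-3


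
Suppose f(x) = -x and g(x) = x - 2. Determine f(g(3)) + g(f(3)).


-6


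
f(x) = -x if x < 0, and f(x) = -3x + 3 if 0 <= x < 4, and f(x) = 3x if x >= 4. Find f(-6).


-6 satisfies x < 0
f(-6) = 6

6


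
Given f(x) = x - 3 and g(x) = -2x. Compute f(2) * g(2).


f(2) = -1
g(2) = -4
Product = 4

4


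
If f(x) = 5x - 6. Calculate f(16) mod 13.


f(16) = 74
74 mod 13 = 9

9


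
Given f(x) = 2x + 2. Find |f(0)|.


f(0) = 2
|2| = 2

2


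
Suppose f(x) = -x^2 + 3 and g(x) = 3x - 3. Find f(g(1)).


g(1) = 0
f(0) = (-1)*(0)^2 + 3 = 3

3


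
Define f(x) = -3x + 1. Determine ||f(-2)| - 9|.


f(-2) = 7
|7| = 7
|7 - 9| = 2

2


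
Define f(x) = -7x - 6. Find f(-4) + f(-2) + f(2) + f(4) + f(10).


f(-4) = 22
f(-2) = 8
f(2) = -20
f(4) = -34
f(10) = -76
Sum = -100

-100


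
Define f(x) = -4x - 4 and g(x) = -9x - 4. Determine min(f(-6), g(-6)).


f(-6) = 20
g(-6) = 50
min = 20

20


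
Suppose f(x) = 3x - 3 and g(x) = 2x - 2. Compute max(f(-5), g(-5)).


f(-5) = -18
g(-5) = -12
max = -12

-12


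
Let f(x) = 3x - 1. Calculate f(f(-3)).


f(-3) = -10
f(-10) = -31

-31


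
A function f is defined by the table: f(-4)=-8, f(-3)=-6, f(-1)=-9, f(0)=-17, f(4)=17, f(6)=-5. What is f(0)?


-17


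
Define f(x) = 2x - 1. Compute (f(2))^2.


f(2) = 3
(3)^2 = 9

9


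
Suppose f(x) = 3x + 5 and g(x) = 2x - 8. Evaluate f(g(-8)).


g(-8) = -24
f(-24) = -67

-67


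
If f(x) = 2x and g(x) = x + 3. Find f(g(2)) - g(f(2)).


f(g(2)) = 10
g(f(2)) = 7
Difference = 3

3


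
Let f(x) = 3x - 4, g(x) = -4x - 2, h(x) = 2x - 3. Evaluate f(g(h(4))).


h(4) = 5
g(5) = -22
f(-22) = -70

-70


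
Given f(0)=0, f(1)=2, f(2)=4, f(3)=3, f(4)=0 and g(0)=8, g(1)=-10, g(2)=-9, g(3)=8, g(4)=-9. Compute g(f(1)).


f(1) = 2
g(2) = -9

-9


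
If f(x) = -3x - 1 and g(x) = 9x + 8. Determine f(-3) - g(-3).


f(-3) = 8
g(-3) = -19
Difference = 27

27


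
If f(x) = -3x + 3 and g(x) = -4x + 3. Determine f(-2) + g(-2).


f(-2) = 9
g(-2) = 11
Sum = 20

20


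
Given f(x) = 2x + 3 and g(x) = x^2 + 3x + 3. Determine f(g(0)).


g(0) = 3
f(3) = 9

9


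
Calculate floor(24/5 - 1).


3


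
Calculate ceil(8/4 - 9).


8/4 = 2
2 - 9 = -7
ceil(-7) = -7

-7


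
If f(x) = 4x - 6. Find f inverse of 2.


2


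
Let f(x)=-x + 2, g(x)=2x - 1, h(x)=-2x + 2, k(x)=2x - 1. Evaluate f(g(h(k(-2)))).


k(-2) = -5
h(-5) = 12
g(12) = 23
f(23) = -21

-21


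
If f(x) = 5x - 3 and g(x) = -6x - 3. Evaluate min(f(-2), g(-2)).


f(-2) = -13
g(-2) = 9
min = -13

-13


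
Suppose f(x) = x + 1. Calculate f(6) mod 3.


f(6) = 7
7 mod 3 = 1

1


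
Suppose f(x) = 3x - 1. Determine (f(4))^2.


121


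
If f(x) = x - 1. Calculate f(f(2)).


0


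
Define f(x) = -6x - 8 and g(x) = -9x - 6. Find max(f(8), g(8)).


f(8) = -56
g(8) = -78
max = -56

-56


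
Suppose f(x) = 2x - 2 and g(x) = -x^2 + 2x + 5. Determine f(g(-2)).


g(-2) = -3
f(-3) = -8

-8


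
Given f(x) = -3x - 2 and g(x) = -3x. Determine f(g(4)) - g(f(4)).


-8


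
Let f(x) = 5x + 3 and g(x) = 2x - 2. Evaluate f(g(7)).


g(7) = 12
f(12) = 63

63


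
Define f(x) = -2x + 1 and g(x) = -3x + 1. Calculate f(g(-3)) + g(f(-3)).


-39


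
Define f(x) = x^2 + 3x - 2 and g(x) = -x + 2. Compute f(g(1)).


g(1) = 1
f(1) = 1*(1)^2 + 3*(1) - 2 = 2

2


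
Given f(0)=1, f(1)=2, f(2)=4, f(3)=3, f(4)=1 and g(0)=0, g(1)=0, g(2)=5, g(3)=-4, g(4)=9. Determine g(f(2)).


f(2) = 4
g(4) = 9

9


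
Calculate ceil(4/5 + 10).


4/5 = 0.8
0.8 + 10 = 10.8
ceil(10.8) = 11

11


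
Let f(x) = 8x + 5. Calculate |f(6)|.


53


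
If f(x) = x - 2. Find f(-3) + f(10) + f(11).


f(-3) = -5
f(10) = 8
f(11) = 9
Sum = 12

12


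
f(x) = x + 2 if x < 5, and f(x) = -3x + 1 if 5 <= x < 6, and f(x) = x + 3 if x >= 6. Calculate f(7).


7 satisfies x >= 6
f(7) = 10

10


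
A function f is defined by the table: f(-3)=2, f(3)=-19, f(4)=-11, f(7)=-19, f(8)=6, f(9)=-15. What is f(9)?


Reading from the table at x = 9

-15


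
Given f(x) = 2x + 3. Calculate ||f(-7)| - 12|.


f(-7) = -11
|-11| = 11
|11 - 12| = 1

1


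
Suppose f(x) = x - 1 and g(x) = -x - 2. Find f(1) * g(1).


f(1) = 0
g(1) = -3
Product = 0

0


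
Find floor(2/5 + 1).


1


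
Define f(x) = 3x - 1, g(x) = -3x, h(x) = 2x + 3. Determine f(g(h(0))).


h(0) = 3
g(3) = -9
f(-9) = -28

-28


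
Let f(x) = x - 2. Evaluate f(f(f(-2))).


-8


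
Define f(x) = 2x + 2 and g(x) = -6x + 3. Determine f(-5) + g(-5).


f(-5) = -8
g(-5) = 33
Sum = 25

25


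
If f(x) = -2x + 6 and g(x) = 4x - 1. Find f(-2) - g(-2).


f(-2) = 10
g(-2) = -9
Difference = 19

19


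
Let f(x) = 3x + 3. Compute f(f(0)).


f(0) = 3
f(3) = 12

12


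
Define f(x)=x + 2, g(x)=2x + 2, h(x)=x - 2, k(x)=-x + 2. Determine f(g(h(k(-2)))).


k(-2) = 4
h(4) = 2
g(2) = 6
f(6) = 8

8


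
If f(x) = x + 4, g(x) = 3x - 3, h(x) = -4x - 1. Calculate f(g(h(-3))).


h(-3) = 11
g(11) = 30
f(30) = 34

34


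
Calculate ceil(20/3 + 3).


20/3 = 6.6667
6.6667 + 3 = 9.6667
ceil(9.6667) = 10

10


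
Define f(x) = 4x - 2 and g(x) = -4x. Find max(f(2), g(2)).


6


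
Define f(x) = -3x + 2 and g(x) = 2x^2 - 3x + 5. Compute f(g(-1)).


g(-1) = 10
f(10) = -28

-28


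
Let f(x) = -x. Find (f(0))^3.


f(0) = 0
(0)^3 = 0

0


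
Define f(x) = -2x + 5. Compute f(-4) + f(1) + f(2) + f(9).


f(-4) = 13
f(1) = 3
f(2) = 1
f(9) = -13
Sum = 4

4


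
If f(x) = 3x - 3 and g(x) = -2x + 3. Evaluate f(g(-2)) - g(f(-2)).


f(g(-2)) = 18
g(f(-2)) = 21
Difference = -3

-3


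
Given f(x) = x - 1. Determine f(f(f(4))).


f(4) = 3
f(3) = 2
f(2) = 1

1


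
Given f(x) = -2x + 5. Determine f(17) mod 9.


f(17) = -29
-29 mod 9 = 7

7


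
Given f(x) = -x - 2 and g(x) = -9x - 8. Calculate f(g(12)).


g(12) = -116
f(-116) = 114

114


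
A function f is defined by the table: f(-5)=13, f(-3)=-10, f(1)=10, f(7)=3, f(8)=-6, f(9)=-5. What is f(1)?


Reading from the table at x = 1

10


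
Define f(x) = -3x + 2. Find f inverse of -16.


Solve -3x + 2 = -16
x = (-16 - 2) / (-3) = 6

6


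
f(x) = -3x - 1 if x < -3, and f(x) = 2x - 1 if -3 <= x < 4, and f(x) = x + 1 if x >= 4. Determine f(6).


6 satisfies x >= 4
f(6) = 7

7


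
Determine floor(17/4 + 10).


14


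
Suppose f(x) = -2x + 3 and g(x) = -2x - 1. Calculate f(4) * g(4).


f(4) = -5
g(4) = -9
Product = 45

45


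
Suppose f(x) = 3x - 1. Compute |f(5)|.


f(5) = 14
|14| = 14

14


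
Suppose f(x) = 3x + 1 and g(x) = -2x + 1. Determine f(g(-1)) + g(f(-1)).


f(g(-1)) = 10
g(f(-1)) = 5
Sum = 15

15


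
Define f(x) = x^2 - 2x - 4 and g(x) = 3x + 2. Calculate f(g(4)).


g(4) = 14
f(14) = 1*(14)^2 - 2*(14) - 4 = 164

164


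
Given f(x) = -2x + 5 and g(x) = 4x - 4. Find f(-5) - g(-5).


f(-5) = 15
g(-5) = -24
Difference = 39

39


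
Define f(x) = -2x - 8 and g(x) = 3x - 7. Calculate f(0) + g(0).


f(0) = -8
g(0) = -7
Sum = -15

-15


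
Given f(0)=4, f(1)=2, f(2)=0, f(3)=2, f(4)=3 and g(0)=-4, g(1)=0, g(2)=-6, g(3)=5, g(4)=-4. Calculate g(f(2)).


f(2) = 0
g(0) = -4

-4


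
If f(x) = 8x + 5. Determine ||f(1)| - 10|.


f(1) = 13
|13| = 13
|13 - 10| = 3

3


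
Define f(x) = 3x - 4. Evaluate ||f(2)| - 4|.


f(2) = 2
|2| = 2
|2 - 4| = 2

2


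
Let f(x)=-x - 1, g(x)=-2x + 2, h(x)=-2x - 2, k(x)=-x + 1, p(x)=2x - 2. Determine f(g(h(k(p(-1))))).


p(-1) = -4
k(-4) = 5
h(5) = -12
g(-12) = 26
f(26) = -27

-27


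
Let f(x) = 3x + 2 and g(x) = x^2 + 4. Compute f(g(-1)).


g(-1) = 5
f(5) = 17

17


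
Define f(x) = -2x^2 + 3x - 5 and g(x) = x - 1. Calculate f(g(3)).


g(3) = 2
f(2) = (-2)*(2)^2 + 3*(2) - 5 = -7

-7


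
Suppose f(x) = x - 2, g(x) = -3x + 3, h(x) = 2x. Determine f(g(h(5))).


h(5) = 10
g(10) = -27
f(-27) = -29

-29


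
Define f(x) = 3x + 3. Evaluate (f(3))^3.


f(3) = 12
(12)^3 = 1728

1728


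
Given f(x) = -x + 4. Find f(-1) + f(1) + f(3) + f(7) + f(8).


f(-1) = 5
f(1) = 3
f(3) = 1
f(7) = -3
f(8) = -4
Sum = 2

2


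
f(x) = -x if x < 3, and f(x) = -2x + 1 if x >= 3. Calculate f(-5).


-5 satisfies x < 3
f(-5) = 5

5


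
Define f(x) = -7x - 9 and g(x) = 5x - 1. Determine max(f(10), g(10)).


f(10) = -79
g(10) = 49
max = 49

49


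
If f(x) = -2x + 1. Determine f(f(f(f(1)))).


f(1) = -1
f(-1) = 3
f(3) = -5
f(-5) = 11

11


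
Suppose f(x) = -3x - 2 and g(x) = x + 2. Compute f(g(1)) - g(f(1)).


f(g(1)) = -11
g(f(1)) = -3
Difference = -8

-8


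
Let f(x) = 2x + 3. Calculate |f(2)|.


f(2) = 7
|7| = 7

7


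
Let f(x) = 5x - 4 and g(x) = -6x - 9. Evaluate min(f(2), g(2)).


-21


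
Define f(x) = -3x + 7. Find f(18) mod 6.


f(18) = -47
-47 mod 6 = 1

1


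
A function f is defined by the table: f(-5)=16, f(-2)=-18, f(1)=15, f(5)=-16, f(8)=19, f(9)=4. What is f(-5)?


16


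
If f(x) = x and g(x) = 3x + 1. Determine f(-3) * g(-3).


f(-3) = -3
g(-3) = -8
Product = 24

24


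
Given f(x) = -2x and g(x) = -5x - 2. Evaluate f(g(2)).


g(2) = -12
f(-12) = 24

24


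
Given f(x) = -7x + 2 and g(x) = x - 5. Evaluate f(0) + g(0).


f(0) = 2
g(0) = -5
Sum = -3

-3


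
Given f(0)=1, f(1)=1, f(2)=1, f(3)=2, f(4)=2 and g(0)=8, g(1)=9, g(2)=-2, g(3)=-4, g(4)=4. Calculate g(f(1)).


f(1) = 1
g(1) = 9

9


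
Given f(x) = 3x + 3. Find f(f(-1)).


f(-1) = 0
f(0) = 3

3


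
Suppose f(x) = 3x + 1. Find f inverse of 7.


2


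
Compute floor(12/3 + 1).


5


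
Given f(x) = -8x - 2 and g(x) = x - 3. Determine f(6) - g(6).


f(6) = -50
g(6) = 3
Difference = -53

-53


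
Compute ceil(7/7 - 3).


7/7 = 1
1 - 3 = -2
ceil(-2) = -2

-2


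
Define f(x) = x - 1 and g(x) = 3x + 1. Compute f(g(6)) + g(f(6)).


f(g(6)) = 18
g(f(6)) = 16
Sum = 34

34


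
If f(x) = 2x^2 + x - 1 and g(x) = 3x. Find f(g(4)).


g(4) = 12
f(12) = 2*(12)^2 + 1*(12) - 1 = 299

299


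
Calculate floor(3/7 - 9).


3/7 = 0.4286
0.4286 - 9 = -8.5714
floor(-8.5714) = -9

-9


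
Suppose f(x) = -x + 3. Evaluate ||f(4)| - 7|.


f(4) = -1
|-1| = 1
|1 - 7| = 6

6


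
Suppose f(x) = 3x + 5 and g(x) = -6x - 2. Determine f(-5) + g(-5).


f(-5) = -10
g(-5) = 28
Sum = 18

18


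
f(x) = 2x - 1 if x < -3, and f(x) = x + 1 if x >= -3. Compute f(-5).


-11


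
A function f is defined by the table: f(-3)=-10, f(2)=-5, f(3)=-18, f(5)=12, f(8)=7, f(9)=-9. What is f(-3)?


Reading from the table at x = -3

-10


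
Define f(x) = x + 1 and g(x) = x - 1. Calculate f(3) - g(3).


2


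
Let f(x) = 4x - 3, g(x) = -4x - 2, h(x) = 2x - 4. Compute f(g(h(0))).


h(0) = -4
g(-4) = 14
f(14) = 53

53


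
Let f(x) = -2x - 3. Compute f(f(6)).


f(6) = -15
f(-15) = 27

27


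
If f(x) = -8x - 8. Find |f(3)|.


f(3) = -32
|-32| = 32

32


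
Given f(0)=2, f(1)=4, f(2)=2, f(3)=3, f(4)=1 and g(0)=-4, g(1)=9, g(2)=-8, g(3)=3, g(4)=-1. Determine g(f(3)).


f(3) = 3
g(3) = 3

3


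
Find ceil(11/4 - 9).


11/4 = 2.75
2.75 - 9 = -6.25
ceil(-6.25) = -6

-6


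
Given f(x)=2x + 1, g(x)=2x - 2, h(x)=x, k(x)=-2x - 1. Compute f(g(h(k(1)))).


k(1) = -3
h(-3) = -3
g(-3) = -8
f(-8) = -15

-15


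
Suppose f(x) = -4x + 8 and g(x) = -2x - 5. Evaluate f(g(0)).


g(0) = -5
f(-5) = 28

28


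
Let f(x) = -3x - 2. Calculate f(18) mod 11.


10


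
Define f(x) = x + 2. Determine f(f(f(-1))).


f(-1) = 1
f(1) = 3
f(3) = 5

5


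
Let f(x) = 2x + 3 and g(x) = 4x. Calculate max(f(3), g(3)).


f(3) = 9
g(3) = 12
max = 12

12


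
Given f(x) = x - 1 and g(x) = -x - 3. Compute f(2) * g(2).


f(2) = 1
g(2) = -5
Product = -5

-5


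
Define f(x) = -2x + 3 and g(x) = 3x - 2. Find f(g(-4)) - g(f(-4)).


0


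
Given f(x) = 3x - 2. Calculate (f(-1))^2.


25


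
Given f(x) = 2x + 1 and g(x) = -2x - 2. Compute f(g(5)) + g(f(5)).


f(g(5)) = -23
g(f(5)) = -24
Sum = -47

-47


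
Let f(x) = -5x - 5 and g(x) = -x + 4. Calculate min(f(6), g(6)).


-35


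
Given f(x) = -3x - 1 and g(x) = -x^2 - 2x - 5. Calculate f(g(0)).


g(0) = -5
f(-5) = 14

14


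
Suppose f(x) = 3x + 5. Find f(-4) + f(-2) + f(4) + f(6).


f(-4) = -7
f(-2) = -1
f(4) = 17
f(6) = 23
Sum = 32

32


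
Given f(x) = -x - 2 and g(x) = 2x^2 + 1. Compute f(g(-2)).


g(-2) = 9
f(9) = -11

-11


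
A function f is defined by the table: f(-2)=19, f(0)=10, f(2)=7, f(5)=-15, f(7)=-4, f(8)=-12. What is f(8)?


Reading from the table at x = 8

-12


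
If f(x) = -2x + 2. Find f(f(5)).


18


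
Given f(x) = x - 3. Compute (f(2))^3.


-1


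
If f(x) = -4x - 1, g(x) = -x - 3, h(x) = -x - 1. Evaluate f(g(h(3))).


h(3) = -4
g(-4) = 1
f(1) = -5

-5


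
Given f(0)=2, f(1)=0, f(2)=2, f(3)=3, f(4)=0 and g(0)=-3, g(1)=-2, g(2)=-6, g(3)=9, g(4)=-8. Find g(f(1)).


f(1) = 0
g(0) = -3

-3


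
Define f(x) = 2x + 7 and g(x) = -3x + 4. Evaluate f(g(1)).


g(1) = 1
f(1) = 9

9


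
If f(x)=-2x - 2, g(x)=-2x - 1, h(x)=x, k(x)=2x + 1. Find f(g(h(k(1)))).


k(1) = 3
h(3) = 3
g(3) = -7
f(-7) = 12

12


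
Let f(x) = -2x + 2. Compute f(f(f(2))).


f(2) = -2
f(-2) = 6
f(6) = -10

-10


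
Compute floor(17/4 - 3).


17/4 = 4.25
4.25 - 3 = 1.25
floor(1.25) = 1

1


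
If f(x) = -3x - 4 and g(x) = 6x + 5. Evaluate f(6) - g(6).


f(6) = -22
g(6) = 41
Difference = -63

-63


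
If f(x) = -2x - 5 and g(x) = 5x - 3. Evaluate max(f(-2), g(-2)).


f(-2) = -1
g(-2) = -13
max = -1

-1


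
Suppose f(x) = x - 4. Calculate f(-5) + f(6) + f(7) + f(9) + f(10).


f(-5) = -9
f(6) = 2
f(7) = 3
f(9) = 5
f(10) = 6
Sum = 7

7


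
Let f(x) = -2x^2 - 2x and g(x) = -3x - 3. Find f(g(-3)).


g(-3) = 6
f(6) = (-2)*(6)^2 - 2*(6) = -84

-84


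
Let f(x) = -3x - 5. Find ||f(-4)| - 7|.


f(-4) = 7
|7| = 7
|7 - 7| = 0

0


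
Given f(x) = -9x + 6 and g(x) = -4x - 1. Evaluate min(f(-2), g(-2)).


f(-2) = 24
g(-2) = 7
min = 7

7


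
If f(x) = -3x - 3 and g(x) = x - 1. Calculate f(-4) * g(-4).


f(-4) = 9
g(-4) = -5
Product = -45

-45


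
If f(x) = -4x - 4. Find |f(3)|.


f(3) = -16
|-16| = 16

16


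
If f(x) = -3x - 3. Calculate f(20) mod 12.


9


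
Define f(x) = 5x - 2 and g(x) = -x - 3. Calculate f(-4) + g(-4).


-21


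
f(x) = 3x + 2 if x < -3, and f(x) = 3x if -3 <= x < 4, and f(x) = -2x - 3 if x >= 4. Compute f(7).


7 satisfies x >= 4
f(7) = -17

-17


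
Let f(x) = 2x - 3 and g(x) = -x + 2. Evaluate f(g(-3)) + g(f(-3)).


f(g(-3)) = 7
g(f(-3)) = 11
Sum = 18

18


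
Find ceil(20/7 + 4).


20/7 = 2.8571
2.8571 + 4 = 6.8571
ceil(6.8571) = 7

7


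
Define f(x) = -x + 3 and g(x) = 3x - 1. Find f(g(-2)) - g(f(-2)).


f(g(-2)) = 10
g(f(-2)) = 14
Difference = -4

-4


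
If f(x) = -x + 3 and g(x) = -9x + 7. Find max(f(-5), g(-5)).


f(-5) = 8
g(-5) = 52
max = 52

52


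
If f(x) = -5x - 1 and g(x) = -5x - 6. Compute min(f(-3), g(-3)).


f(-3) = 14
g(-3) = 9
min = 9

9


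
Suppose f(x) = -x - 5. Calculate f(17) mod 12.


f(17) = -22
-22 mod 12 = 2

2


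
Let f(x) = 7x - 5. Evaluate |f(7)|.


44


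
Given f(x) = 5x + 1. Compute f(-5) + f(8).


f(-5) = -24
f(8) = 41
Sum = 17

17


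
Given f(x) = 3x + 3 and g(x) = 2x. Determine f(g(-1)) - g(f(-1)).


f(g(-1)) = -3
g(f(-1)) = 0
Difference = -3

-3


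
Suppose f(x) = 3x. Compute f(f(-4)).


-36


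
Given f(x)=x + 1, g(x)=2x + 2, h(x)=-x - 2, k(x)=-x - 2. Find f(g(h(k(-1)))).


k(-1) = -1
h(-1) = -1
g(-1) = 0
f(0) = 1

1


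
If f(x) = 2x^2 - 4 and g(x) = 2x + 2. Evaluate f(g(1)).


28


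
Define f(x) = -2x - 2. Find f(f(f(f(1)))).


f(1) = -4
f(-4) = 6
f(6) = -14
f(-14) = 26

26


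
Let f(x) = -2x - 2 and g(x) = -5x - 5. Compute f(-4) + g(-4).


f(-4) = 6
g(-4) = 15
Sum = 21

21


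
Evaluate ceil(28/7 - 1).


3


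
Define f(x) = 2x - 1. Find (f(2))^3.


f(2) = 3
(3)^3 = 27

27


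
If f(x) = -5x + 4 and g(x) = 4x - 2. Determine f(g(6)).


g(6) = 22
f(22) = -106

-106


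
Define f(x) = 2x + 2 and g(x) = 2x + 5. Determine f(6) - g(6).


f(6) = 14
g(6) = 17
Difference = -3

-3


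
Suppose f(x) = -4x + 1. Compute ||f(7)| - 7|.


20


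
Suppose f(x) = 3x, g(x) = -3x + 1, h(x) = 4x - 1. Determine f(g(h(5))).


h(5) = 19
g(19) = -56
f(-56) = -168

-168


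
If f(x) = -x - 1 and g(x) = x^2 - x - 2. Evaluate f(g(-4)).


g(-4) = 18
f(18) = -19

-19


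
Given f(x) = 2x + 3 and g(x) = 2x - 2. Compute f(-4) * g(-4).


f(-4) = -5
g(-4) = -10
Product = 50

50


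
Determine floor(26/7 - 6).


26/7 = 3.7143
3.7143 - 6 = -2.2857
floor(-2.2857) = -3

-3


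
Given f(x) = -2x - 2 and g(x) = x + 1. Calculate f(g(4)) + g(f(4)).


f(g(4)) = -12
g(f(4)) = -9
Sum = -21

-21


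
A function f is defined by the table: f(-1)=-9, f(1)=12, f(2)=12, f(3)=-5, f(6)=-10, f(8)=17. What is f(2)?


Reading from the table at x = 2

12


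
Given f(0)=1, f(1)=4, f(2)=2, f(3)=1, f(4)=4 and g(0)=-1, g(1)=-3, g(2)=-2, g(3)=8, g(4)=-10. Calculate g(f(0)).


f(0) = 1
g(1) = -3

-3


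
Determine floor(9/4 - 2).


9/4 = 2.25
2.25 - 2 = 0.25
floor(0.25) = 0

0


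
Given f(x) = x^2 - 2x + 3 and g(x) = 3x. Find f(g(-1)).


g(-1) = -3
f(-3) = 1*(-3)^2 - 2*(-3) + 3 = 18

18


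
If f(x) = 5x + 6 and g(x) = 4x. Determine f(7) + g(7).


f(7) = 41
g(7) = 28
Sum = 69

69


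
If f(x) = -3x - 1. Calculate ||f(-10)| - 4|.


f(-10) = 29
|29| = 29
|29 - 4| = 25

25


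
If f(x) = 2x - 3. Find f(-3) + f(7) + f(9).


f(-3) = -9
f(7) = 11
f(9) = 15
Sum = 17

17


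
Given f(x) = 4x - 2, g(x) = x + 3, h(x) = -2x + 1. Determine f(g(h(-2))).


30


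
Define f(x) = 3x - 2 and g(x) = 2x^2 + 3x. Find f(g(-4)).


58


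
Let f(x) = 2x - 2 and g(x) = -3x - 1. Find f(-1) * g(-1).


f(-1) = -4
g(-1) = 2
Product = -8

-8


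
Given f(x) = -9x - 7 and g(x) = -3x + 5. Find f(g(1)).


g(1) = 2
f(2) = -25

-25


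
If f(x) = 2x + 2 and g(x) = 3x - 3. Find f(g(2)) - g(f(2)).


f(g(2)) = 8
g(f(2)) = 15
Difference = -7

-7


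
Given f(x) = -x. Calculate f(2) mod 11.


9


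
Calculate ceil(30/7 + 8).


30/7 = 4.2857
4.2857 + 8 = 12.2857
ceil(12.2857) = 13

13


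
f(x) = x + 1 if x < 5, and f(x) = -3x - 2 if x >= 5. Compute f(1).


2


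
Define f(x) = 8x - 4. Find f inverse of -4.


Solve 8x - 4 = -4
x = (-4 + 4) / 8 = 0

0


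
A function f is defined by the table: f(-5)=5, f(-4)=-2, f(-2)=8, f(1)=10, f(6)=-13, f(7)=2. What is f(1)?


Reading from the table at x = 1

10


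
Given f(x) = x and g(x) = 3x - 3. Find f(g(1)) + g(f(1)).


0


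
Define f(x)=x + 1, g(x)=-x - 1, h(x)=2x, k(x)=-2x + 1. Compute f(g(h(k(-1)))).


k(-1) = 3
h(3) = 6
g(6) = -7
f(-7) = -6

-6


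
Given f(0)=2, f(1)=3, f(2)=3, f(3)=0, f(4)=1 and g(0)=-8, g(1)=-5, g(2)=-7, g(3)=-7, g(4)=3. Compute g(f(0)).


f(0) = 2
g(2) = -7

-7


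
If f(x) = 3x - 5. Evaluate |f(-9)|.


f(-9) = -32
|-32| = 32

32


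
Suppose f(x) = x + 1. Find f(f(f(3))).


f(3) = 4
f(4) = 5
f(5) = 6

6


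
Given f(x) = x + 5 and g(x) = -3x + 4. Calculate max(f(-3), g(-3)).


13


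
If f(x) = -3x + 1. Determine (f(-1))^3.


f(-1) = 4
(4)^3 = 64

64


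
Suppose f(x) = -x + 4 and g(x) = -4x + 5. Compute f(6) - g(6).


17


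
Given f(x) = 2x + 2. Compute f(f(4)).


f(4) = 10
f(10) = 22

22


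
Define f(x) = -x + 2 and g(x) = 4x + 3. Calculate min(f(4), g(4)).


f(4) = -2
g(4) = 19
min = -2

-2


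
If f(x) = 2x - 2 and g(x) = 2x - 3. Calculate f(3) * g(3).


f(3) = 4
g(3) = 3
Product = 12

12


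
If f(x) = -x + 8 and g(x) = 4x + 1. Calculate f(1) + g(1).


f(1) = 7
g(1) = 5
Sum = 12

12


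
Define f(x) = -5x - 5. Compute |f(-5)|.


f(-5) = 20
|20| = 20

20


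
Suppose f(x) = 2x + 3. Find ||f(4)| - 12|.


1


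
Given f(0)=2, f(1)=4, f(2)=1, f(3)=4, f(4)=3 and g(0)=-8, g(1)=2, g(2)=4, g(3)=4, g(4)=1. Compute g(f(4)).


f(4) = 3
g(3) = 4

4


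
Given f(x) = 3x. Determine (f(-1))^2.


f(-1) = -3
(-3)^2 = 9

9


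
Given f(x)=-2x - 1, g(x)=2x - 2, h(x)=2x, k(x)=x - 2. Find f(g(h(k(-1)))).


k(-1) = -3
h(-3) = -6
g(-6) = -14
f(-14) = 27

27


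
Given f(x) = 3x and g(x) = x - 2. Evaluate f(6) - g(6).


f(6) = 18
g(6) = 4
Difference = 14

14


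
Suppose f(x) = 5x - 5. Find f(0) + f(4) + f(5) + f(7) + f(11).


110


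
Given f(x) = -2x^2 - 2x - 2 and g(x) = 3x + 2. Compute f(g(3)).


g(3) = 11
f(11) = (-2)*(11)^2 - 2*(11) - 2 = -266

-266


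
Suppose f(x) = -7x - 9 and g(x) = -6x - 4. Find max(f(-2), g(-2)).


f(-2) = 5
g(-2) = 8
max = 8

8


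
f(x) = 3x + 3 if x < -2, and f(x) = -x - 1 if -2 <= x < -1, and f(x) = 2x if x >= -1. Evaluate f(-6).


-6 satisfies x < -2
f(-6) = -15

-15


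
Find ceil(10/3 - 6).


10/3 = 3.3333
3.3333 - 6 = -2.6667
ceil(-2.6667) = -2

-2


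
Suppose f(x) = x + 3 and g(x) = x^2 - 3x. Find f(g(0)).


g(0) = 0
f(0) = 3

3


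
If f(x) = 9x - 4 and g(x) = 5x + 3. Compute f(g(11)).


g(11) = 58
f(58) = 518

518


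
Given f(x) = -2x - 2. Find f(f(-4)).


f(-4) = 6
f(6) = -14

-14


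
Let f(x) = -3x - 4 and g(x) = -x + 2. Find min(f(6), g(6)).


f(6) = -22
g(6) = -4
min = -22

-22


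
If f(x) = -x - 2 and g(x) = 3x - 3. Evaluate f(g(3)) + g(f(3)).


f(g(3)) = -8
g(f(3)) = -18
Sum = -26

-26


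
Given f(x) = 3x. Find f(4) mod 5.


f(4) = 12
12 mod 5 = 2

2


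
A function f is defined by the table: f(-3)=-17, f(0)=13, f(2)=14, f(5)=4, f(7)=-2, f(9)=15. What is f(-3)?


Reading from the table at x = -3

-17


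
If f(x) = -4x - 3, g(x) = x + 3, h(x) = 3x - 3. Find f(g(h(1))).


h(1) = 0
g(0) = 3
f(3) = -15

-15


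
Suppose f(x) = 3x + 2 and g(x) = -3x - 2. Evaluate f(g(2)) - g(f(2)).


f(g(2)) = -22
g(f(2)) = -26
Difference = 4

4


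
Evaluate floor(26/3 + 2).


26/3 = 8.6667
8.6667 + 2 = 10.6667
floor(10.6667) = 10

10


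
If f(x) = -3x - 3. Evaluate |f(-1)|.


0


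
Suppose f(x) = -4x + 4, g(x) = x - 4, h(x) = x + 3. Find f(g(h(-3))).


h(-3) = 0
g(0) = -4
f(-4) = 20

20


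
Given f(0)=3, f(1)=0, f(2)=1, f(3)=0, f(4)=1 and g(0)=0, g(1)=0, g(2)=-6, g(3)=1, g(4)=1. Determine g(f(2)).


f(2) = 1
g(1) = 0

0


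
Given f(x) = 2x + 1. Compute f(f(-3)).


f(-3) = -5
f(-5) = -9

-9


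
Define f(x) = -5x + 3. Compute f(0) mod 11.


3


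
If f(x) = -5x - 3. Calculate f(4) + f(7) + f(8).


f(4) = -23
f(7) = -38
f(8) = -43
Sum = -104

-104


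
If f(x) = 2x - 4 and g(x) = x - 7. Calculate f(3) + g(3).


f(3) = 2
g(3) = -4
Sum = -2

-2


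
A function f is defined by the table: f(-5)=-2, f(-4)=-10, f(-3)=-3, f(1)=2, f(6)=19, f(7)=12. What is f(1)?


Reading from the table at x = 1

2


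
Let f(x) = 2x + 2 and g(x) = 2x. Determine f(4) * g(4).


f(4) = 10
g(4) = 8
Product = 80

80


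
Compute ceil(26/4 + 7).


14


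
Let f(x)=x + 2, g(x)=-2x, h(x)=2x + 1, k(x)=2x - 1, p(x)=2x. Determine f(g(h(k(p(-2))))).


p(-2) = -4
k(-4) = -9
h(-9) = -17
g(-17) = 34
f(34) = 36

36


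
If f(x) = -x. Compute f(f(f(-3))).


f(-3) = 3
f(3) = -3
f(-3) = 3

3


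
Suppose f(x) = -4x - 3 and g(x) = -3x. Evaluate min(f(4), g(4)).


f(4) = -19
g(4) = -12
min = -19

-19


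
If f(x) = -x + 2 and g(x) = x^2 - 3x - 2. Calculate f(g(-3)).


g(-3) = 16
f(16) = -14

-14


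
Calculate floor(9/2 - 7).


9/2 = 4.5
4.5 - 7 = -2.5
floor(-2.5) = -3

-3


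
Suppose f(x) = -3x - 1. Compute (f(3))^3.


f(3) = -10
(-10)^3 = -1000

-1000


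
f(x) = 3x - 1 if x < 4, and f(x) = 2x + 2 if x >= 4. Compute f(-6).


-6 satisfies x < 4
f(-6) = -19

-19


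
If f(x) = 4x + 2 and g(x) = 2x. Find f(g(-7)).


g(-7) = -14
f(-14) = -54

-54


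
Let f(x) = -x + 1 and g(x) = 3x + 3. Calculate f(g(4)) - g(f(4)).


f(g(4)) = -14
g(f(4)) = -6
Difference = -8

-8


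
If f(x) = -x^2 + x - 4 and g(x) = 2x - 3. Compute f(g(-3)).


g(-3) = -9
f(-9) = (-1)*(-9)^2 + 1*(-9) - 4 = -94

-94


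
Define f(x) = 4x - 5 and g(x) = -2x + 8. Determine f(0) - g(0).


f(0) = -5
g(0) = 8
Difference = -13

-13


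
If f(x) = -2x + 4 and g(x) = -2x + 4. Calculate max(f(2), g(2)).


0


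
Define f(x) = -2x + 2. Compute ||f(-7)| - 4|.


12


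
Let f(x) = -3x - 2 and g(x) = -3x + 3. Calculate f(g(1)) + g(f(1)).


f(g(1)) = -2
g(f(1)) = 18
Sum = 16

16


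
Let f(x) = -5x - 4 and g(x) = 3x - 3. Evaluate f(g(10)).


g(10) = 27
f(27) = -139

-139


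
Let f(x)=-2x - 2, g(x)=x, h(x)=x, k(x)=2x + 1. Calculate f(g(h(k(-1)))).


k(-1) = -1
h(-1) = -1
g(-1) = -1
f(-1) = 0

0


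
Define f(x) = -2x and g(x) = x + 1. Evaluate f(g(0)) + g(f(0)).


f(g(0)) = -2
g(f(0)) = 1
Sum = -1

-1


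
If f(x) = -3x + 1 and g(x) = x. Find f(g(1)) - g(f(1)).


0


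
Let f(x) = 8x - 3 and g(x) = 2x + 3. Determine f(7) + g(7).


70


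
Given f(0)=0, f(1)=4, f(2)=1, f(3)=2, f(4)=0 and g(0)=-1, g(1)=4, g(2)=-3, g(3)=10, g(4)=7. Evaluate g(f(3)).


f(3) = 2
g(2) = -3

-3


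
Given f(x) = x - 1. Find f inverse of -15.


-14


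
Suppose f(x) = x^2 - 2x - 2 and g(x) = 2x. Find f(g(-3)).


g(-3) = -6
f(-6) = 1*(-6)^2 - 2*(-6) - 2 = 46

46


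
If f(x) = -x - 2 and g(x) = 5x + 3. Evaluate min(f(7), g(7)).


-9


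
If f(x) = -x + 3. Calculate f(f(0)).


0


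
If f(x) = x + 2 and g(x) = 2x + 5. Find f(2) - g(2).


f(2) = 4
g(2) = 9
Difference = -5

-5


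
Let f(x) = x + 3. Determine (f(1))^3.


f(1) = 4
(4)^3 = 64

64


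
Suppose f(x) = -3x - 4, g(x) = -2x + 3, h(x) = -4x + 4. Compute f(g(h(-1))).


h(-1) = 8
g(8) = -13
f(-13) = 35

35


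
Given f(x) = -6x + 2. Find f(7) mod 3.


f(7) = -40
-40 mod 3 = 2

2


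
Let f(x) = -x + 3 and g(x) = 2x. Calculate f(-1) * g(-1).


-8


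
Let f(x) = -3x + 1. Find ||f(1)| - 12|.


f(1) = -2
|-2| = 2
|2 - 12| = 10

10


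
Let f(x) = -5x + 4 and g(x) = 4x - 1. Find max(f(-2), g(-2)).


f(-2) = 14
g(-2) = -9
max = 14

14


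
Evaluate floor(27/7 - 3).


27/7 = 3.8571
3.8571 - 3 = 0.8571
floor(0.8571) = 0

0


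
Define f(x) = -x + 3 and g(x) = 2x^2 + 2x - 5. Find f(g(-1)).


g(-1) = -5
f(-5) = 8

8


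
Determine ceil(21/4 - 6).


21/4 = 5.25
5.25 - 6 = -0.75
ceil(-0.75) = 0

0


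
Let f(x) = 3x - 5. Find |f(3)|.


f(3) = 4
|4| = 4

4


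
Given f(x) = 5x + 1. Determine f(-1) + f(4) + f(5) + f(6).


f(-1) = -4
f(4) = 21
f(5) = 26
f(6) = 31
Sum = 74

74


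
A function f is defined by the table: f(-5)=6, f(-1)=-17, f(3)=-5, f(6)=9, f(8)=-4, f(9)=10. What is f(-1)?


Reading from the table at x = -1

-17


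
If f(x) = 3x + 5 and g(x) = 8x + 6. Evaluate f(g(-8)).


g(-8) = -58
f(-58) = -169

-169


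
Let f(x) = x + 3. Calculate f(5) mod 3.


2


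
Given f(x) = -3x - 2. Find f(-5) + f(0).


f(-5) = 13
f(0) = -2
Sum = 11

11


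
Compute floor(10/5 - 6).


10/5 = 2
2 - 6 = -4
floor(-4) = -4

-4


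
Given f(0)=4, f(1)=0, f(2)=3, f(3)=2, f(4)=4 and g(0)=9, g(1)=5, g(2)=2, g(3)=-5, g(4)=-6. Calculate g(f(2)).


f(2) = 3
g(3) = -5

-5


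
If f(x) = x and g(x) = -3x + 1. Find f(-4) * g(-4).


f(-4) = -4
g(-4) = 13
Product = -52

-52


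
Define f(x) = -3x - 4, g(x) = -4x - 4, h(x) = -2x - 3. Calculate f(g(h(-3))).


44


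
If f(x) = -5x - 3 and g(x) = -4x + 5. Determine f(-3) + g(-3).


f(-3) = 12
g(-3) = 17
Sum = 29

29


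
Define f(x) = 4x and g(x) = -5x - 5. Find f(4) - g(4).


41


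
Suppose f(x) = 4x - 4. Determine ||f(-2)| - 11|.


f(-2) = -12
|-12| = 12
|12 - 11| = 1

1


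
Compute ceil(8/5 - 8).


8/5 = 1.6
1.6 - 8 = -6.4
ceil(-6.4) = -6

-6


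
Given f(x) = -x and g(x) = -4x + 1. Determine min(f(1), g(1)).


-3


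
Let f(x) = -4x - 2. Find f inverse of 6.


-2


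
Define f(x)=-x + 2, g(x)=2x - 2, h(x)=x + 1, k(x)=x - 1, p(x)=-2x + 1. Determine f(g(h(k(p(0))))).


p(0) = 1
k(1) = 0
h(0) = 1
g(1) = 0
f(0) = 2

2


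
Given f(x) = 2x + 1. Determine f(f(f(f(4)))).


f(4) = 9
f(9) = 19
f(19) = 39
f(39) = 79

79


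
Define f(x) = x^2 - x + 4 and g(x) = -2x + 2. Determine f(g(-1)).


g(-1) = 4
f(4) = 1*(4)^2 - 1*(4) + 4 = 16

16


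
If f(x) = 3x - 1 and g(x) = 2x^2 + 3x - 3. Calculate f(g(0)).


g(0) = -3
f(-3) = -10

-10


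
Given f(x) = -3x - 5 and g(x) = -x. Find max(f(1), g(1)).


f(1) = -8
g(1) = -1
max = -1

-1


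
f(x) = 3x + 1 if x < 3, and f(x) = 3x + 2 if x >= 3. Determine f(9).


9 satisfies x >= 3
f(9) = 29

29


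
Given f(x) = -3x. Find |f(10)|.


f(10) = -30
|-30| = 30

30


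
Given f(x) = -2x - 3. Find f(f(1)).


f(1) = -5
f(-5) = 7

7


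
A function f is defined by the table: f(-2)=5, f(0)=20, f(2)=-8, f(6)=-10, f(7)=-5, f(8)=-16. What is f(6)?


Reading from the table at x = 6

-10


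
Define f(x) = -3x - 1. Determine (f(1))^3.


-64


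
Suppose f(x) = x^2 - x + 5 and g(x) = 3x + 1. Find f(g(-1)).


g(-1) = -2
f(-2) = 1*(-2)^2 - 1*(-2) + 5 = 11

11


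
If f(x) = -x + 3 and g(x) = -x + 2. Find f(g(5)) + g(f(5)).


f(g(5)) = 6
g(f(5)) = 4
Sum = 10

10


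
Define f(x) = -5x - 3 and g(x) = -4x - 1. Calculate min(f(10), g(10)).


f(10) = -53
g(10) = -41
min = -53

-53


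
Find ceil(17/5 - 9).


17/5 = 3.4
3.4 - 9 = -5.6
ceil(-5.6) = -5

-5


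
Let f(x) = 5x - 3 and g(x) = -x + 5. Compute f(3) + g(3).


f(3) = 12
g(3) = 2
Sum = 14

14


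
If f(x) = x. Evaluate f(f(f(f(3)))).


3


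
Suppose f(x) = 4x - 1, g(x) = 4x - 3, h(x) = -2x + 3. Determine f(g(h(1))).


h(1) = 1
g(1) = 1
f(1) = 3

3


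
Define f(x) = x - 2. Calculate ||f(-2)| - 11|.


7


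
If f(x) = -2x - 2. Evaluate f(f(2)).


f(2) = -6
f(-6) = 10

10


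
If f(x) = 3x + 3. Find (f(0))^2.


9


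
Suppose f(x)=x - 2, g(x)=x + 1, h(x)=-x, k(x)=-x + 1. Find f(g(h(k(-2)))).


-4


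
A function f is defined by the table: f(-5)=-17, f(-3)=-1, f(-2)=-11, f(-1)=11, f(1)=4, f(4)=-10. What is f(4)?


Reading from the table at x = 4

-10


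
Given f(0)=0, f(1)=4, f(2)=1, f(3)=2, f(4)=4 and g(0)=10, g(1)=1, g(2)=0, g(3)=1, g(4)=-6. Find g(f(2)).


f(2) = 1
g(1) = 1

1


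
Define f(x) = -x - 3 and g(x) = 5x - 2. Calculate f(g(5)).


-26


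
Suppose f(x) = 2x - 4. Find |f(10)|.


f(10) = 16
|16| = 16

16


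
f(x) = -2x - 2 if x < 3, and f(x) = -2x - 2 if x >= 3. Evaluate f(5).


5 satisfies x >= 3
f(5) = -12

-12


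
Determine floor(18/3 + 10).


18/3 = 6
6 + 10 = 16
floor(16) = 16

16


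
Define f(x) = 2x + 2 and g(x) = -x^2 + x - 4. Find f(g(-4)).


g(-4) = -24
f(-24) = -46

-46


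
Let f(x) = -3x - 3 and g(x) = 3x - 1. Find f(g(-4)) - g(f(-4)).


10


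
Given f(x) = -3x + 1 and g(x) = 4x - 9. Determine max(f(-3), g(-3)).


f(-3) = 10
g(-3) = -21
max = 10

10


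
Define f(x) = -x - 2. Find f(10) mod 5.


3


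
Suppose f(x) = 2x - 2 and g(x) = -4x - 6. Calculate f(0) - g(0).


f(0) = -2
g(0) = -6
Difference = 4

4


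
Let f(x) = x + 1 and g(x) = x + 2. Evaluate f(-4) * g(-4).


f(-4) = -3
g(-4) = -2
Product = 6

6


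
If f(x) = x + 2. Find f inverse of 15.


Solve x + 2 = 15
x = (15 - 2) / 1 = 13

13


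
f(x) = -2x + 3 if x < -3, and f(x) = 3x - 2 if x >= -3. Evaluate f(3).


3 satisfies x >= -3
f(3) = 7

7


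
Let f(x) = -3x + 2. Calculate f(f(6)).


f(6) = -16
f(-16) = 50

50


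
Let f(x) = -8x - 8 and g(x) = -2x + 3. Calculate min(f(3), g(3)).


-32


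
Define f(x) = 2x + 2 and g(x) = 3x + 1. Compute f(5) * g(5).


f(5) = 12
g(5) = 16
Product = 192

192


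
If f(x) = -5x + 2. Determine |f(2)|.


f(2) = -8
|-8| = 8

8


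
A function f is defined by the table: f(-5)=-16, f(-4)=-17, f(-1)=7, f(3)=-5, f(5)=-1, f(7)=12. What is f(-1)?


7


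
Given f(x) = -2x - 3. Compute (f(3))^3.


f(3) = -9
(-9)^3 = -729

-729


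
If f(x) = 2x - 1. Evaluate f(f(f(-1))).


f(-1) = -3
f(-3) = -7
f(-7) = -15

-15


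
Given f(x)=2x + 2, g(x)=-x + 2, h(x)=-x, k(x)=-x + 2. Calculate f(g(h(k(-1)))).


k(-1) = 3
h(3) = -3
g(-3) = 5
f(5) = 12

12


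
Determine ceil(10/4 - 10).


10/4 = 2.5
2.5 - 10 = -7.5
ceil(-7.5) = -7

-7


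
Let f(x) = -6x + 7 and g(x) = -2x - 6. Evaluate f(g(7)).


g(7) = -20
f(-20) = 127

127


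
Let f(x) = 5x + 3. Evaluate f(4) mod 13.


f(4) = 23
23 mod 13 = 10

10


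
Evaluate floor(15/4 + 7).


15/4 = 3.75
3.75 + 7 = 10.75
floor(10.75) = 10

10


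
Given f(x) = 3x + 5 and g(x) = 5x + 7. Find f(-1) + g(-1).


f(-1) = 2
g(-1) = 2
Sum = 4

4


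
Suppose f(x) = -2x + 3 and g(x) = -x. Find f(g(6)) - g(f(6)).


f(g(6)) = 15
g(f(6)) = 9
Difference = 6

6


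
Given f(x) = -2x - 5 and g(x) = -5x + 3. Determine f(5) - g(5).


f(5) = -15
g(5) = -22
Difference = 7

7


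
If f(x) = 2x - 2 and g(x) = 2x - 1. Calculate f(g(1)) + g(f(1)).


f(g(1)) = 0
g(f(1)) = -1
Sum = -1

-1


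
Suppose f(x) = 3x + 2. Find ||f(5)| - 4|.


f(5) = 17
|17| = 17
|17 - 4| = 13

13


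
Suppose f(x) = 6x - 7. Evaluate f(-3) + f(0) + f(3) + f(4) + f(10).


49


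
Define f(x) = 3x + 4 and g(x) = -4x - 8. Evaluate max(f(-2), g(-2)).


f(-2) = -2
g(-2) = 0
max = 0

0


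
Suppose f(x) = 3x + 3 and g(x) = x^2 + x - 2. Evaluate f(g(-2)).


g(-2) = 0
f(0) = 3

3


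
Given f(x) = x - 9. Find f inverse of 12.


Solve x - 9 = 12
x = (12 + 9) / 1 = 21

21


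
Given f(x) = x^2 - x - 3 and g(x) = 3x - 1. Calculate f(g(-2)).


g(-2) = -7
f(-7) = 1*(-7)^2 - 1*(-7) - 3 = 53

53


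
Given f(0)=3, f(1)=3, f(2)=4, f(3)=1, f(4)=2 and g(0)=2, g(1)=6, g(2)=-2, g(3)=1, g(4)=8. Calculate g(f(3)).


f(3) = 1
g(1) = 6

6
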